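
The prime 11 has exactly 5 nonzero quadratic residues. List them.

1 3 4 5 9

Square k = 1,…,5 (k and 11−k give the same square):
1²=1, 2²=4, 3²=9, 4²≡5, 5²≡3 (mod 11).
So the quadratic residues mod 11 are {1, 3, 4, 5, 9}.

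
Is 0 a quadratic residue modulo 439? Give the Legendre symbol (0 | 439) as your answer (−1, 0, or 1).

0

Top reduces to 0: gcd > 1, so the symbol is 0.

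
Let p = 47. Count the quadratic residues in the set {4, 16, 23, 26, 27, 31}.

(4/47) = +1 → QR.
(16/47) = +1 → QR.
(23/47) = -1 → non-residue.
(26/47) = -1 → non-residue.
(27/47) = +1 → QR.
(31/47) = -1 → non-residue.
Total quadratic residues among the 6: 3.

3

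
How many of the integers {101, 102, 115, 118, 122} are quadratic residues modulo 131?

2

(101/131) = +1 → QR.
(102/131) = +1 → QR.
(115/131) = -1 → non-residue.
(118/131) = -1 → non-residue.
(122/131) = -1 → non-residue.
Total quadratic residues among the 5: 2.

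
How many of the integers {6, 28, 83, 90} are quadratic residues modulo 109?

(6/109) = -1 → non-residue.
(28/109) = +1 → QR.
(83/109) = +1 → QR.
(90/109) = -1 → non-residue.
Total quadratic residues among the 4: 2.

2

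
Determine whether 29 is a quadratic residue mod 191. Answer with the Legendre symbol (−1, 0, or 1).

-1

Reciprocity: 29 ≡ 1 and 191 ≡ 3 (mod 4), so (29/191) = +(191/29).
Reduce top mod 29: now compute (17/29).
Reciprocity: 17 ≡ 1 and 29 ≡ 1 (mod 4), so (17/29) = +(29/17).
Reduce top mod 17: now compute (12/17).
Pull out 2^2: since 17 ≡ 1 (mod 8), (2/17) = +1, so (2/17)^2 = +1.
Reciprocity: 3 ≡ 3 and 17 ≡ 1 (mod 4), so (3/17) = +(17/3).
Reduce top mod 3: now compute (2/3).
Pull out 2: since 3 ≡ 3 (mod 8), (2/3) = -1.
Reached (1/3) = 1. Collecting the sign flips along the way, the symbol is -1.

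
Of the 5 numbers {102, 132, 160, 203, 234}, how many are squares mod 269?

(102/269) = -1 → non-residue.
(132/269) = -1 → non-residue.
(160/269) = -1 → non-residue.
(203/269) = +1 → QR.
(234/269) = -1 → non-residue.
Total quadratic residues among the 5: 1.

1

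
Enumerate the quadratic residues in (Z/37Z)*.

1 3 4 7 9 10 11 12 16 21 25 26 27 28 30 33 34 36

Square k = 1,…,18 (k and 37−k give the same square):
1²=1, 2²=4, 3²=9, 4²=16, 5²=25, 6²=36, 7²≡12, 8²≡27, 9²≡7, 10²≡26, 11²≡10, 12²≡33, 13²≡21, 14²≡11, 15²≡3, 16²≡34, 17²≡30, 18²≡28 (mod 37).
So the quadratic residues mod 37 are {1, 3, 4, 7, 9, 10, 11, 12, 16, 21, 25, 26, 27, 28, 30, 33, 34, 36}.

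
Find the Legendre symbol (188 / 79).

-1

Euler's criterion: (188/79) ≡ 30^39 (mod 79).
30^2 ≡ 31 (mod 79)
30^4 ≡ 13 (mod 79)
30^8 ≡ 11 (mod 79)
30^16 ≡ 42 (mod 79)
30^32 ≡ 26 (mod 79)
30^39 = 30^(32+4+2+1) ≡ 78 (mod 79).
Result is 78 ≡ −1, so (188/79) = −1.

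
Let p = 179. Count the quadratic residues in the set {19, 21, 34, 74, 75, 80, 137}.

(19/179) = +1 → QR.
(21/179) = -1 → non-residue.
(34/179) = -1 → non-residue.
(74/179) = +1 → QR.
(75/179) = +1 → QR.
(80/179) = +1 → QR.
(137/179) = -1 → non-residue.
Total quadratic residues among the 7: 4.

4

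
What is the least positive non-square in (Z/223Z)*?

3

(2/223) = +1, so 2 is a residue.
(3/223) = −1, so 3 is the smallest positive non-residue mod 223.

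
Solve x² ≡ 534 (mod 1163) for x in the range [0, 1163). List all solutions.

544, 619

Since 1163 ≡ 3 (mod 4), a square root of 534 is 534^((1163+1)/4) = 534^291 mod 1163.
Repeated squaring: 534^2≡221, 534^4≡1158, 534^8≡25, 534^16≡625, 534^32≡1020, 534^64≡678, 534^128≡299, 534^256≡1013 (mod 1163).
534^291 = 534^(256+32+2+1) ≡ 544 (mod 1163).
Check: 544² = 295936 ≡ 534 (mod 1163). The two roots are 544 and 619.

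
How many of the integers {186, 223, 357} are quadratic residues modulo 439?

3

(186/439) = +1 → QR.
(223/439) = +1 → QR.
(357/439) = +1 → QR.
Total quadratic residues among the 3: 3.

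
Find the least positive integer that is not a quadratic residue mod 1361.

3

(2/1361) = +1, so 2 is a residue.
(3/1361) = −1, so 3 is the smallest positive non-residue mod 1361.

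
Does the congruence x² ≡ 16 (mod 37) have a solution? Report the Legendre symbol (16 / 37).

1

Pull out 2^4: since 37 ≡ 5 (mod 8), (2/37) = -1, so (2/37)^4 = +1.
Reached (1/37) = 1. Collecting the sign flips along the way, the symbol is +1.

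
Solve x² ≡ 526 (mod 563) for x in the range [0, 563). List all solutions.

33, 530

Since 563 ≡ 3 (mod 4), a square root of 526 is 526^((563+1)/4) = 526^141 mod 563.
Repeated squaring: 526^2≡243, 526^4≡497, 526^8≡415, 526^16≡510, 526^32≡557, 526^64≡36, 526^128≡170 (mod 563).
526^141 = 526^(128+8+4+1) ≡ 33 (mod 563).
Check: 33² = 1089 ≡ 526 (mod 563). The two roots are 33 and 530.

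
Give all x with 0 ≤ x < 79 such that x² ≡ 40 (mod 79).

Since 79 ≡ 3 (mod 4), a square root of 40 is 40^((79+1)/4) = 40^20 mod 79.
Repeated squaring: 40^2≡20, 40^4≡5, 40^8≡25, 40^16≡72 (mod 79).
40^20 = 40^(16+4) ≡ 44 (mod 79).
Check: 44² = 1936 ≡ 40 (mod 79). The two roots are 35 and 44.

35, 44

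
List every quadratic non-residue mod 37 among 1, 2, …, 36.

2 5 6 8 13 14 15 17 18 19 20 22 23 24 29 31 32 35

Square k = 1,…,18 (k and 37−k give the same square):
1²=1, 2²=4, 3²=9, 4²=16, 5²=25, 6²=36, 7²≡12, 8²≡27, 9²≡7, 10²≡26, 11²≡10, 12²≡33, 13²≡21, 14²≡11, 15²≡3, 16²≡34, 17²≡30, 18²≡28 (mod 37).
The residues are {1, 3, 4, 7, 9, 10, 11, 12, 16, 21, 25, 26, 27, 28, 30, 33, 34, 36}; the non-residues are the remaining 18 nonzero classes.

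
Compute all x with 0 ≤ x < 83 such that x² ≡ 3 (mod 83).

13, 70

Since 83 ≡ 3 (mod 4), a square root of 3 is 3^((83+1)/4) = 3^21 mod 83.
Repeated squaring: 3^2≡9, 3^4≡81, 3^8≡4, 3^16≡16 (mod 83).
3^21 = 3^(16+4+1) ≡ 70 (mod 83).
Check: 70² = 4900 ≡ 3 (mod 83). The two roots are 13 and 70.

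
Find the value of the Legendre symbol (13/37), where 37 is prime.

Reciprocity: 13 ≡ 1 and 37 ≡ 1 (mod 4), so (13/37) = +(37/13).
Reduce top mod 13: now compute (11/13).
Reciprocity: 11 ≡ 3 and 13 ≡ 1 (mod 4), so (11/13) = +(13/11).
Reduce top mod 11: now compute (2/11).
Pull out 2: since 11 ≡ 3 (mod 8), (2/11) = -1.
Reached (1/11) = 1. Collecting the sign flips along the way, the symbol is -1.

-1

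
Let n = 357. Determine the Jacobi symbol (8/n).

-1

Pull out 2^3: since 357 ≡ 5 (mod 8), (2/357) = -1, so (2/357)^3 = -1.
Reached (1/357) = 1. Collecting the sign flips along the way, the symbol is -1.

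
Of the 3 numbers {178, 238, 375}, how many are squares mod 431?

2

(178/431) = -1 → non-residue.
(238/431) = +1 → QR.
(375/431) = +1 → QR.
Total quadratic residues among the 3: 2.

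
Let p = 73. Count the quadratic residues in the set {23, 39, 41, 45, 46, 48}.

4

(23/73) = +1 → QR.
(39/73) = -1 → non-residue.
(41/73) = +1 → QR.
(45/73) = -1 → non-residue.
(46/73) = +1 → QR.
(48/73) = +1 → QR.
Total quadratic residues among the 6: 4.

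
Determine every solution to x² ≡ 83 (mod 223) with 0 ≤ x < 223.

Since 223 ≡ 3 (mod 4), a square root of 83 is 83^((223+1)/4) = 83^56 mod 223.
Repeated squaring: 83^2≡199, 83^4≡130, 83^8≡175, 83^16≡74, 83^32≡124 (mod 223).
83^56 = 83^(32+16+8) ≡ 200 (mod 223).
Check: 200² = 40000 ≡ 83 (mod 223). The two roots are 23 and 200.

23, 200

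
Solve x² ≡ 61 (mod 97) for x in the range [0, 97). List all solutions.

35, 62

97 ≡ 1 (mod 4), so we find a root by search.
Trying successive values, 35² = 1225 ≡ 61 (mod 97). The other root is 97 − 35 = 62.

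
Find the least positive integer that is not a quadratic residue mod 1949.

2

(2/1949) = −1, so 2 is the smallest positive non-residue mod 1949.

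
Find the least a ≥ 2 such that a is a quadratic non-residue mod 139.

(2/139) = −1, so 2 is the smallest positive non-residue mod 139.

2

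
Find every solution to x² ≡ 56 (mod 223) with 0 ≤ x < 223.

111, 112

Since 223 ≡ 3 (mod 4), a square root of 56 is 56^((223+1)/4) = 56^56 mod 223.
Repeated squaring: 56^2≡14, 56^4≡196, 56^8≡60, 56^16≡32, 56^32≡132 (mod 223).
56^56 = 56^(32+16+8) ≡ 112 (mod 223).
Check: 112² = 12544 ≡ 56 (mod 223). The two roots are 111 and 112.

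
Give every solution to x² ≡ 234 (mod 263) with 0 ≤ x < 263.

Since 263 ≡ 3 (mod 4), a square root of 234 is 234^((263+1)/4) = 234^66 mod 263.
Repeated squaring: 234^2≡52, 234^4≡74, 234^8≡216, 234^16≡105, 234^32≡242, 234^64≡178 (mod 263).
234^66 = 234^(64+2) ≡ 51 (mod 263).
Check: 51² = 2601 ≡ 234 (mod 263). The two roots are 51 and 212.

51, 212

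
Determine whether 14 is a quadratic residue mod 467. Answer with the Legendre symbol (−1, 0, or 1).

Pull out 2: since 467 ≡ 3 (mod 8), (2/467) = -1.
Reciprocity: 7 ≡ 3 and 467 ≡ 3 (mod 4), so (7/467) = −(467/7).
Reduce top mod 7: now compute (5/7).
Reciprocity: 5 ≡ 1 and 7 ≡ 3 (mod 4), so (5/7) = +(7/5).
Reduce top mod 5: now compute (2/5).
Pull out 2: since 5 ≡ 5 (mod 8), (2/5) = -1.
Reached (1/5) = 1. Collecting the sign flips along the way, the symbol is -1.

-1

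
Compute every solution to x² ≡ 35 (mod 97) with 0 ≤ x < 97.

36, 61

97 ≡ 1 (mod 4), so we find a root by search.
Trying successive values, 36² = 1296 ≡ 35 (mod 97). The other root is 97 − 36 = 61.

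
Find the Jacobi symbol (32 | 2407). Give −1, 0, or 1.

Pull out 2^5: since 2407 ≡ 7 (mod 8), (2/2407) = +1, so (2/2407)^5 = +1.
Reached (1/2407) = 1. Collecting the sign flips along the way, the symbol is +1.

1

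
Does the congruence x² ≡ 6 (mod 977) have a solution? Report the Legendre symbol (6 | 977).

Pull out 2: since 977 ≡ 1 (mod 8), (2/977) = +1.
Reciprocity: 3 ≡ 3 and 977 ≡ 1 (mod 4), so (3/977) = +(977/3).
Reduce top mod 3: now compute (2/3).
Pull out 2: since 3 ≡ 3 (mod 8), (2/3) = -1.
Reached (1/3) = 1. Collecting the sign flips along the way, the symbol is -1.

-1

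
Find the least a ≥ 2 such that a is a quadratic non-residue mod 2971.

2

(2/2971) = −1, so 2 is the smallest positive non-residue mod 2971.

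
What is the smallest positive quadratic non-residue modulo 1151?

(2/1151) = +1, so 2 is a residue.
(3/1151) = +1, so 3 is a residue.
(4/1151) = +1, so 4 is a residue.
(5/1151) = +1, so 5 is a residue.
(6/1151) = +1, so 6 is a residue.
(7/1151) = +1, so 7 is a residue.
(8/1151) = +1, so 8 is a residue.
(9/1151) = +1, so 9 is a residue.
(10/1151) = +1, so 10 is a residue.
(11/1151) = +1, so 11 is a residue.
(12/1151) = +1, so 12 is a residue.
(13/1151) = −1, so 13 is the smallest positive non-residue mod 1151.

13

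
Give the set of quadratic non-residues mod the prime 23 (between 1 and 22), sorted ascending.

Square k = 1,…,11 (k and 23−k give the same square):
1²=1, 2²=4, 3²=9, 4²=16, 5²≡2, 6²≡13, 7²≡3, 8²≡18, 9²≡12, 10²≡8, 11²≡6 (mod 23).
The residues are {1, 2, 3, 4, 6, 8, 9, 12, 13, 16, 18}; the non-residues are the remaining 11 nonzero classes.

5, 7, 10, 11, 14, 15, 17, 19, 20, 21, 22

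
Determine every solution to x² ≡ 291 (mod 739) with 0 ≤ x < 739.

177, 562

Since 739 ≡ 3 (mod 4), a square root of 291 is 291^((739+1)/4) = 291^185 mod 739.
Repeated squaring: 291^2≡435, 291^4≡41, 291^8≡203, 291^16≡564, 291^32≡326, 291^64≡599, 291^128≡386 (mod 739).
291^185 = 291^(128+32+16+8+1) ≡ 562 (mod 739).
Check: 562² = 315844 ≡ 291 (mod 739). The two roots are 177 and 562.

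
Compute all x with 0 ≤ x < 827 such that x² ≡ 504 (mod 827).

174, 653

Since 827 ≡ 3 (mod 4), a square root of 504 is 504^((827+1)/4) = 504^207 mod 827.
Repeated squaring: 504^2≡127, 504^4≡416, 504^8≡213, 504^16≡711, 504^32≡224, 504^64≡556, 504^128≡665 (mod 827).
504^207 = 504^(128+64+8+4+2+1) ≡ 174 (mod 827).
Check: 174² = 30276 ≡ 504 (mod 827). The two roots are 174 and 653.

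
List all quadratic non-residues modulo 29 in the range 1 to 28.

Square k = 1,…,14 (k and 29−k give the same square):
1²=1, 2²=4, 3²=9, 4²=16, 5²=25, 6²≡7, 7²≡20, 8²≡6, 9²≡23, 10²≡13, 11²≡5, 12²≡28, 13²≡24, 14²≡22 (mod 29).
The residues are {1, 4, 5, 6, 7, 9, 13, 16, 20, 22, 23, 24, 25, 28}; the non-residues are the remaining 14 nonzero classes.

2, 3, 8, 10, 11, 12, 14, 15, 17, 18, 19, 21, 26, 27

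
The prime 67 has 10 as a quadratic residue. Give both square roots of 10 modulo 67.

12, 55

Since 67 ≡ 3 (mod 4), a square root of 10 is 10^((67+1)/4) = 10^17 mod 67.
Repeated squaring: 10^2≡33, 10^4≡17, 10^8≡21, 10^16≡39 (mod 67).
10^17 = 10^(16+1) ≡ 55 (mod 67).
Check: 55² = 3025 ≡ 10 (mod 67). The two roots are 12 and 55.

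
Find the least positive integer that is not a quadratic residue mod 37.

(2/37) = −1, so 2 is the smallest positive non-residue mod 37.

2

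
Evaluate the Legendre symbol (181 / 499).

1

Reciprocity: 181 ≡ 1 and 499 ≡ 3 (mod 4), so (181/499) = +(499/181).
Reduce top mod 181: now compute (137/181).
Reciprocity: 137 ≡ 1 and 181 ≡ 1 (mod 4), so (137/181) = +(181/137).
Reduce top mod 137: now compute (44/137).
Pull out 2^2: since 137 ≡ 1 (mod 8), (2/137) = +1, so (2/137)^2 = +1.
Reciprocity: 11 ≡ 3 and 137 ≡ 1 (mod 4), so (11/137) = +(137/11).
Reduce top mod 11: now compute (5/11).
Reciprocity: 5 ≡ 1 and 11 ≡ 3 (mod 4), so (5/11) = +(11/5).
Reduce top mod 5: now compute (1/5).
Reached (1/5) = 1. Collecting the sign flips along the way, the symbol is +1.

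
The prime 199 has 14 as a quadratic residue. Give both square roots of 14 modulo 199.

51, 148

Since 199 ≡ 3 (mod 4), a square root of 14 is 14^((199+1)/4) = 14^50 mod 199.
Repeated squaring: 14^2≡196, 14^4≡9, 14^8≡81, 14^16≡193, 14^32≡36 (mod 199).
14^50 = 14^(32+16+2) ≡ 51 (mod 199).
Check: 51² = 2601 ≡ 14 (mod 199). The two roots are 51 and 148.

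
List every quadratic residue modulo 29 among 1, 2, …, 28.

1, 4, 5, 6, 7, 9, 13, 16, 20, 22, 23, 24, 25, 28

Square k = 1,…,14 (k and 29−k give the same square):
1²=1, 2²=4, 3²=9, 4²=16, 5²=25, 6²≡7, 7²≡20, 8²≡6, 9²≡23, 10²≡13, 11²≡5, 12²≡28, 13²≡24, 14²≡22 (mod 29).
So the quadratic residues mod 29 are {1, 4, 5, 6, 7, 9, 13, 16, 20, 22, 23, 24, 25, 28}.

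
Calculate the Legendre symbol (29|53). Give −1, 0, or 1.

1

Euler's criterion: (29/53) ≡ 29^26 (mod 53).
29^2 ≡ 46 (mod 53)
29^4 ≡ 49 (mod 53)
29^8 ≡ 16 (mod 53)
29^16 ≡ 44 (mod 53)
29^26 = 29^(16+8+2) ≡ 1 (mod 53).
Result is 1, so (29/53) = 1.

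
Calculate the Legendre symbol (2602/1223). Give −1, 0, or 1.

First reduce: 2602 ≡ 156 (mod 1223).
Pull out 2^2: since 1223 ≡ 7 (mod 8), (2/1223) = +1, so (2/1223)^2 = +1.
Reciprocity: 39 ≡ 3 and 1223 ≡ 3 (mod 4), so (39/1223) = −(1223/39).
Reduce top mod 39: now compute (14/39).
Pull out 2: since 39 ≡ 7 (mod 8), (2/39) = +1.
Reciprocity: 7 ≡ 3 and 39 ≡ 3 (mod 4), so (7/39) = −(39/7).
Reduce top mod 7: now compute (4/7).
Pull out 2^2: since 7 ≡ 7 (mod 8), (2/7) = +1, so (2/7)^2 = +1.
Reached (1/7) = 1. Collecting the sign flips along the way, the symbol is +1.

1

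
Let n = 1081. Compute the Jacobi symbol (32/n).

Pull out 2^5: since 1081 ≡ 1 (mod 8), (2/1081) = +1, so (2/1081)^5 = +1.
Reached (1/1081) = 1. Collecting the sign flips along the way, the symbol is +1.

1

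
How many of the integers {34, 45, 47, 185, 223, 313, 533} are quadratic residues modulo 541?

4

(34/541) = +1 → QR.
(45/541) = +1 → QR.
(47/541) = +1 → QR.
(185/541) = -1 → non-residue.
(223/541) = -1 → non-residue.
(313/541) = +1 → QR.
(533/541) = -1 → non-residue.
Total quadratic residues among the 7: 4.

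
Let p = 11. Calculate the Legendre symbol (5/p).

Reciprocity: 5 ≡ 1 and 11 ≡ 3 (mod 4), so (5/11) = +(11/5).
Reduce top mod 5: now compute (1/5).
Reached (1/5) = 1. Collecting the sign flips along the way, the symbol is +1.

1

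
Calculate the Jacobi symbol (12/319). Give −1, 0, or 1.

-1

Pull out 2^2: since 319 ≡ 7 (mod 8), (2/319) = +1, so (2/319)^2 = +1.
Reciprocity: 3 ≡ 3 and 319 ≡ 3 (mod 4), so (3/319) = −(319/3).
Reduce top mod 3: now compute (1/3).
Reached (1/3) = 1. Collecting the sign flips along the way, the symbol is -1.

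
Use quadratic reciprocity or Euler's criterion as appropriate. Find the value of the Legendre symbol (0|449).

0

Top reduces to 0: gcd > 1, so the symbol is 0.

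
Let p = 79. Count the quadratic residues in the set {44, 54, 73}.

(44/79) = +1 → QR.
(54/79) = -1 → non-residue.
(73/79) = +1 → QR.
Total quadratic residues among the 3: 2.

2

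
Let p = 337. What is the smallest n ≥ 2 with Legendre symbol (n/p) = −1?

(2/337) = +1, so 2 is a residue.
(3/337) = +1, so 3 is a residue.
(4/337) = +1, so 4 is a residue.
(5/337) = −1, so 5 is the smallest positive non-residue mod 337.

5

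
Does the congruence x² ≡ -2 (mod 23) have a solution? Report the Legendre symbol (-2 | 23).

-1

Euler's criterion: (-2/23) ≡ 21^11 (mod 23).
21^2 ≡ 4 (mod 23)
21^4 ≡ 16 (mod 23)
21^8 ≡ 3 (mod 23)
21^11 = 21^(8+2+1) ≡ 22 (mod 23).
Result is 22 ≡ −1, so (-2/23) = −1.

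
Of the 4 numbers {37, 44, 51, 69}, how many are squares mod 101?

(37/101) = +1 → QR.
(44/101) = -1 → non-residue.
(51/101) = -1 → non-residue.
(69/101) = -1 → non-residue.
Total quadratic residues among the 4: 1.

1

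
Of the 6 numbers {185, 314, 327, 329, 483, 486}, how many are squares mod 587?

3

(185/587) = +1 → QR.
(314/587) = +1 → QR.
(327/587) = -1 → non-residue.
(329/587) = +1 → QR.
(483/587) = -1 → non-residue.
(486/587) = -1 → non-residue.
Total quadratic residues among the 6: 3.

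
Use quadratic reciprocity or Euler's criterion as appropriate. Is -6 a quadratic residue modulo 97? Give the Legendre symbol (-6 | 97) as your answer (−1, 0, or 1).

1

First reduce: -6 ≡ 91 (mod 97).
Reciprocity: 91 ≡ 3 and 97 ≡ 1 (mod 4), so (91/97) = +(97/91).
Reduce top mod 91: now compute (6/91).
Pull out 2: since 91 ≡ 3 (mod 8), (2/91) = -1.
Reciprocity: 3 ≡ 3 and 91 ≡ 3 (mod 4), so (3/91) = −(91/3).
Reduce top mod 3: now compute (1/3).
Reached (1/3) = 1. Collecting the sign flips along the way, the symbol is +1.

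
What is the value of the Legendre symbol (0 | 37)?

0

Top reduces to 0: gcd > 1, so the symbol is 0.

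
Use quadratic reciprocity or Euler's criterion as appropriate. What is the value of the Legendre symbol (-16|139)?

-1

Euler's criterion: (-16/139) ≡ 123^69 (mod 139).
123^2 ≡ 117 (mod 139)
123^4 ≡ 67 (mod 139)
123^8 ≡ 41 (mod 139)
123^16 ≡ 13 (mod 139)
123^32 ≡ 30 (mod 139)
123^64 ≡ 66 (mod 139)
123^69 = 123^(64+4+1) ≡ 138 (mod 139).
Result is 138 ≡ −1, so (-16/139) = −1.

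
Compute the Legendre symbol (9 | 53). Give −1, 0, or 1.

Euler's criterion: (9/53) ≡ 9^26 (mod 53).
9^2 ≡ 28 (mod 53)
9^4 ≡ 42 (mod 53)
9^8 ≡ 15 (mod 53)
9^16 ≡ 13 (mod 53)
9^26 = 9^(16+8+2) ≡ 1 (mod 53).
Result is 1, so (9/53) = 1.

1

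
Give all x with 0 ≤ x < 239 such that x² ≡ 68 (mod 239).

Since 239 ≡ 3 (mod 4), a square root of 68 is 68^((239+1)/4) = 68^60 mod 239.
Repeated squaring: 68^2≡83, 68^4≡197, 68^8≡91, 68^16≡155, 68^32≡125 (mod 239).
68^60 = 68^(32+16+8+4) ≡ 32 (mod 239).
Check: 32² = 1024 ≡ 68 (mod 239). The two roots are 32 and 207.

32, 207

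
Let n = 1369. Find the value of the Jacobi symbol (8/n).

Pull out 2^3: since 1369 ≡ 1 (mod 8), (2/1369) = +1, so (2/1369)^3 = +1.
Reached (1/1369) = 1. Collecting the sign flips along the way, the symbol is +1.

1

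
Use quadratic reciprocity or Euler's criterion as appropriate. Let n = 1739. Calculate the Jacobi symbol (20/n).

Pull out 2^2: since 1739 ≡ 3 (mod 8), (2/1739) = -1, so (2/1739)^2 = +1.
Reciprocity: 5 ≡ 1 and 1739 ≡ 3 (mod 4), so (5/1739) = +(1739/5).
Reduce top mod 5: now compute (4/5).
Pull out 2^2: since 5 ≡ 5 (mod 8), (2/5) = -1, so (2/5)^2 = +1.
Reached (1/5) = 1. Collecting the sign flips along the way, the symbol is +1.

1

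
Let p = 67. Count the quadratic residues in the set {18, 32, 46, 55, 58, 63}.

1

(18/67) = -1 → non-residue.
(32/67) = -1 → non-residue.
(46/67) = -1 → non-residue.
(55/67) = +1 → QR.
(58/67) = -1 → non-residue.
(63/67) = -1 → non-residue.
Total quadratic residues among the 6: 1.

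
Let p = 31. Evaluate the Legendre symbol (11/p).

-1

Reciprocity: 11 ≡ 3 and 31 ≡ 3 (mod 4), so (11/31) = −(31/11).
Reduce top mod 11: now compute (9/11).
Reciprocity: 9 ≡ 1 and 11 ≡ 3 (mod 4), so (9/11) = +(11/9).
Reduce top mod 9: now compute (2/9).
Pull out 2: since 9 ≡ 1 (mod 8), (2/9) = +1.
Reached (1/9) = 1. Collecting the sign flips along the way, the symbol is -1.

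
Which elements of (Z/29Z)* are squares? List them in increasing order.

Square k = 1,…,14 (k and 29−k give the same square):
1²=1, 2²=4, 3²=9, 4²=16, 5²=25, 6²≡7, 7²≡20, 8²≡6, 9²≡23, 10²≡13, 11²≡5, 12²≡28, 13²≡24, 14²≡22 (mod 29).
So the quadratic residues mod 29 are {1, 4, 5, 6, 7, 9, 13, 16, 20, 22, 23, 24, 25, 28}.

1,4,5,6,7,9,13,16,20,22,23,24,25,28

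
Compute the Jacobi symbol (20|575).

0

Pull out 2^2: since 575 ≡ 7 (mod 8), (2/575) = +1, so (2/575)^2 = +1.
Reciprocity: 5 ≡ 1 and 575 ≡ 3 (mod 4), so (5/575) = +(575/5).
Reduce top mod 5: now compute (0/5).
Top reduces to 0: gcd > 1, so the symbol is 0.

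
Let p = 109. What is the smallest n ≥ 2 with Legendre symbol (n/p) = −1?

(2/109) = −1, so 2 is the smallest positive non-residue mod 109.

2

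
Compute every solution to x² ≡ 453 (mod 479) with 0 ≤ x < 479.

211, 268

Since 479 ≡ 3 (mod 4), a square root of 453 is 453^((479+1)/4) = 453^120 mod 479.
Repeated squaring: 453^2≡197, 453^4≡10, 453^8≡100, 453^16≡420, 453^32≡128, 453^64≡98 (mod 479).
453^120 = 453^(64+32+16+8) ≡ 211 (mod 479).
Check: 211² = 44521 ≡ 453 (mod 479). The two roots are 211 and 268.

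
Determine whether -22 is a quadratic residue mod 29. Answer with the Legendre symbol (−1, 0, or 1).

First reduce: -22 ≡ 7 (mod 29).
Reciprocity: 7 ≡ 3 and 29 ≡ 1 (mod 4), so (7/29) = +(29/7).
Reduce top mod 7: now compute (1/7).
Reached (1/7) = 1. Collecting the sign flips along the way, the symbol is +1.

1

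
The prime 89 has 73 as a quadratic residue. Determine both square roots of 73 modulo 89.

89 ≡ 1 (mod 4), so we find a root by search.
Trying successive values, 42² = 1764 ≡ 73 (mod 89). The other root is 89 − 42 = 47.

42, 47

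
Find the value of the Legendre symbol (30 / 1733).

-1

Pull out 2: since 1733 ≡ 5 (mod 8), (2/1733) = -1.
Reciprocity: 15 ≡ 3 and 1733 ≡ 1 (mod 4), so (15/1733) = +(1733/15).
Reduce top mod 15: now compute (8/15).
Pull out 2^3: since 15 ≡ 7 (mod 8), (2/15) = +1, so (2/15)^3 = +1.
Reached (1/15) = 1. Collecting the sign flips along the way, the symbol is -1.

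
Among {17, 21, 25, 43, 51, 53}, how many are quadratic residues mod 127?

(17/127) = +1 → QR.
(21/127) = +1 → QR.
(25/127) = +1 → QR.
(43/127) = -1 → non-residue.
(51/127) = -1 → non-residue.
(53/127) = -1 → non-residue.
Total quadratic residues among the 6: 3.

3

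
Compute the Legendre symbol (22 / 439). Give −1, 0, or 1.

Pull out 2: since 439 ≡ 7 (mod 8), (2/439) = +1.
Reciprocity: 11 ≡ 3 and 439 ≡ 3 (mod 4), so (11/439) = −(439/11).
Reduce top mod 11: now compute (10/11).
Pull out 2: since 11 ≡ 3 (mod 8), (2/11) = -1.
Reciprocity: 5 ≡ 1 and 11 ≡ 3 (mod 4), so (5/11) = +(11/5).
Reduce top mod 5: now compute (1/5).
Reached (1/5) = 1. Collecting the sign flips along the way, the symbol is +1.

1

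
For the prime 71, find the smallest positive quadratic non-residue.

(2/71) = +1, so 2 is a residue.
(3/71) = +1, so 3 is a residue.
(4/71) = +1, so 4 is a residue.
(5/71) = +1, so 5 is a residue.
(6/71) = +1, so 6 is a residue.
(7/71) = −1, so 7 is the smallest positive non-residue mod 71.

7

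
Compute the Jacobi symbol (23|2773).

1

Reciprocity: 23 ≡ 3 and 2773 ≡ 1 (mod 4), so (23/2773) = +(2773/23).
Reduce top mod 23: now compute (13/23).
Reciprocity: 13 ≡ 1 and 23 ≡ 3 (mod 4), so (13/23) = +(23/13).
Reduce top mod 13: now compute (10/13).
Pull out 2: since 13 ≡ 5 (mod 8), (2/13) = -1.
Reciprocity: 5 ≡ 1 and 13 ≡ 1 (mod 4), so (5/13) = +(13/5).
Reduce top mod 5: now compute (3/5).
Reciprocity: 3 ≡ 3 and 5 ≡ 1 (mod 4), so (3/5) = +(5/3).
Reduce top mod 3: now compute (2/3).
Pull out 2: since 3 ≡ 3 (mod 8), (2/3) = -1.
Reached (1/3) = 1. Collecting the sign flips along the way, the symbol is +1.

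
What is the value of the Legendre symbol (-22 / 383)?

1

First reduce: -22 ≡ 361 (mod 383).
Reciprocity: 361 ≡ 1 and 383 ≡ 3 (mod 4), so (361/383) = +(383/361).
Reduce top mod 361: now compute (22/361).
Pull out 2: since 361 ≡ 1 (mod 8), (2/361) = +1.
Reciprocity: 11 ≡ 3 and 361 ≡ 1 (mod 4), so (11/361) = +(361/11).
Reduce top mod 11: now compute (9/11).
Reciprocity: 9 ≡ 1 and 11 ≡ 3 (mod 4), so (9/11) = +(11/9).
Reduce top mod 9: now compute (2/9).
Pull out 2: since 9 ≡ 1 (mod 8), (2/9) = +1.
Reached (1/9) = 1. Collecting the sign flips along the way, the symbol is +1.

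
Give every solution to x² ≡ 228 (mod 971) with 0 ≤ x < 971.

Since 971 ≡ 3 (mod 4), a square root of 228 is 228^((971+1)/4) = 228^243 mod 971.
Repeated squaring: 228^2≡521, 228^4≡532, 228^8≡463, 228^16≡749, 228^32≡734, 228^64≡822, 228^128≡839 (mod 971).
228^243 = 228^(128+64+32+16+2+1) ≡ 263 (mod 971).
Check: 263² = 69169 ≡ 228 (mod 971). The two roots are 263 and 708.

263, 708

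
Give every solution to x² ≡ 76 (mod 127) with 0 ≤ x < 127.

40, 87

Since 127 ≡ 3 (mod 4), a square root of 76 is 76^((127+1)/4) = 76^32 mod 127.
Repeated squaring: 76^2≡61, 76^4≡38, 76^8≡47, 76^16≡50, 76^32≡87 (mod 127).
76^32 = 76^(32) ≡ 87 (mod 127).
Check: 87² = 7569 ≡ 76 (mod 127). The two roots are 40 and 87.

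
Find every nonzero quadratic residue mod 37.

1 3 4 7 9 10 11 12 16 21 25 26 27 28 30 33 34 36

Square k = 1,…,18 (k and 37−k give the same square):
1²=1, 2²=4, 3²=9, 4²=16, 5²=25, 6²=36, 7²≡12, 8²≡27, 9²≡7, 10²≡26, 11²≡10, 12²≡33, 13²≡21, 14²≡11, 15²≡3, 16²≡34, 17²≡30, 18²≡28 (mod 37).
So the quadratic residues mod 37 are {1, 3, 4, 7, 9, 10, 11, 12, 16, 21, 25, 26, 27, 28, 30, 33, 34, 36}.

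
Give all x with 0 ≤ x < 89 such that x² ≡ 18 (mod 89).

89 ≡ 1 (mod 4), so we find a root by search.
Trying successive values, 14² = 196 ≡ 18 (mod 89). The other root is 89 − 14 = 75.

14, 75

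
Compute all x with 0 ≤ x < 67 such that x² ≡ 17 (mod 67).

Since 67 ≡ 3 (mod 4), a square root of 17 is 17^((67+1)/4) = 17^17 mod 67.
Repeated squaring: 17^2≡21, 17^4≡39, 17^8≡47, 17^16≡65 (mod 67).
17^17 = 17^(16+1) ≡ 33 (mod 67).
Check: 33² = 1089 ≡ 17 (mod 67). The two roots are 33 and 34.

33, 34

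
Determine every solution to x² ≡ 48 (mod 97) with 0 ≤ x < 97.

97 ≡ 1 (mod 4), so we find a root by search.
Trying successive values, 40² = 1600 ≡ 48 (mod 97). The other root is 97 − 40 = 57.

40, 57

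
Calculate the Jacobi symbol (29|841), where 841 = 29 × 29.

Reciprocity: 29 ≡ 1 and 841 ≡ 1 (mod 4), so (29/841) = +(841/29).
Reduce top mod 29: now compute (0/29).
Top reduces to 0: gcd > 1, so the symbol is 0.

0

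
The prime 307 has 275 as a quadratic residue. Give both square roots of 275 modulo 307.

Since 307 ≡ 3 (mod 4), a square root of 275 is 275^((307+1)/4) = 275^77 mod 307.
Repeated squaring: 275^2≡103, 275^4≡171, 275^8≡76, 275^16≡250, 275^32≡179, 275^64≡113 (mod 307).
275^77 = 275^(64+8+4+1) ≡ 182 (mod 307).
Check: 182² = 33124 ≡ 275 (mod 307). The two roots are 125 and 182.

125, 182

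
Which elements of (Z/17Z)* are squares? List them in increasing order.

Square k = 1,…,8 (k and 17−k give the same square):
1²=1, 2²=4, 3²=9, 4²=16, 5²≡8, 6²≡2, 7²≡15, 8²≡13 (mod 17).
So the quadratic residues mod 17 are {1, 2, 4, 8, 9, 13, 15, 16}.

1, 2, 4, 8, 9, 13, 15, 16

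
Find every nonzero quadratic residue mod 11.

1,3,4,5,9

Square k = 1,…,5 (k and 11−k give the same square):
1²=1, 2²=4, 3²=9, 4²≡5, 5²≡3 (mod 11).
So the quadratic residues mod 11 are {1, 3, 4, 5, 9}.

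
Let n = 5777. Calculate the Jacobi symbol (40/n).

-1

Pull out 2^3: since 5777 ≡ 1 (mod 8), (2/5777) = +1, so (2/5777)^3 = +1.
Reciprocity: 5 ≡ 1 and 5777 ≡ 1 (mod 4), so (5/5777) = +(5777/5).
Reduce top mod 5: now compute (2/5).
Pull out 2: since 5 ≡ 5 (mod 8), (2/5) = -1.
Reached (1/5) = 1. Collecting the sign flips along the way, the symbol is -1.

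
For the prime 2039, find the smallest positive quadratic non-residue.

7

(2/2039) = +1, so 2 is a residue.
(3/2039) = +1, so 3 is a residue.
(4/2039) = +1, so 4 is a residue.
(5/2039) = +1, so 5 is a residue.
(6/2039) = +1, so 6 is a residue.
(7/2039) = −1, so 7 is the smallest positive non-residue mod 2039.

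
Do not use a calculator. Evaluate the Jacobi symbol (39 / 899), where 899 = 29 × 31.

-1

Reciprocity: 39 ≡ 3 and 899 ≡ 3 (mod 4), so (39/899) = −(899/39).
Reduce top mod 39: now compute (2/39).
Pull out 2: since 39 ≡ 7 (mod 8), (2/39) = +1.
Reached (1/39) = 1. Collecting the sign flips along the way, the symbol is -1.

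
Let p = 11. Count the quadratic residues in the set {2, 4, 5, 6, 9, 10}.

(2/11) = -1 → non-residue.
(4/11) = +1 → QR.
(5/11) = +1 → QR.
(6/11) = -1 → non-residue.
(9/11) = +1 → QR.
(10/11) = -1 → non-residue.
Total quadratic residues among the 6: 3.

3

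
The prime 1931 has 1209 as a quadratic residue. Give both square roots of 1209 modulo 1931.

Since 1931 ≡ 3 (mod 4), a square root of 1209 is 1209^((1931+1)/4) = 1209^483 mod 1931.
Repeated squaring: 1209^2≡1845, 1209^4≡1603, 1209^8≡1379, 1209^16≡1537, 1209^32≡756, 1209^64≡1891, 1209^128≡1600, 1209^256≡1425 (mod 1931).
1209^483 = 1209^(256+128+64+32+2+1) ≡ 1680 (mod 1931).
Check: 1680² = 2822400 ≡ 1209 (mod 1931). The two roots are 251 and 1680.

251, 1680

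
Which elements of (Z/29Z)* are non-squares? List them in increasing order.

2 3 8 10 11 12 14 15 17 18 19 21 26 27

Square k = 1,…,14 (k and 29−k give the same square):
1²=1, 2²=4, 3²=9, 4²=16, 5²=25, 6²≡7, 7²≡20, 8²≡6, 9²≡23, 10²≡13, 11²≡5, 12²≡28, 13²≡24, 14²≡22 (mod 29).
The residues are {1, 4, 5, 6, 7, 9, 13, 16, 20, 22, 23, 24, 25, 28}; the non-residues are the remaining 14 nonzero classes.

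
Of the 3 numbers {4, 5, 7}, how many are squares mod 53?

2

(4/53) = +1 → QR.
(5/53) = -1 → non-residue.
(7/53) = +1 → QR.
Total quadratic residues among the 3: 2.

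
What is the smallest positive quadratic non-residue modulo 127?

3

(2/127) = +1, so 2 is a residue.
(3/127) = −1, so 3 is the smallest positive non-residue mod 127.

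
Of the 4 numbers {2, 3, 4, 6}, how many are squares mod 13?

2

(2/13) = -1 → non-residue.
(3/13) = +1 → QR.
(4/13) = +1 → QR.
(6/13) = -1 → non-residue.
Total quadratic residues among the 4: 2.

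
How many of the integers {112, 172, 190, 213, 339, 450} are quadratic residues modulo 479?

(112/479) = +1 → QR.
(172/479) = -1 → non-residue.
(190/479) = -1 → non-residue.
(213/479) = +1 → QR.
(339/479) = -1 → non-residue.
(450/479) = +1 → QR.
Total quadratic residues among the 6: 3.

3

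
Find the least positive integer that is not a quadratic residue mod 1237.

(2/1237) = −1, so 2 is the smallest positive non-residue mod 1237.

2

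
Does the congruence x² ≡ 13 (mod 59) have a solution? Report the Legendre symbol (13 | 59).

Reciprocity: 13 ≡ 1 and 59 ≡ 3 (mod 4), so (13/59) = +(59/13).
Reduce top mod 13: now compute (7/13).
Reciprocity: 7 ≡ 3 and 13 ≡ 1 (mod 4), so (7/13) = +(13/7).
Reduce top mod 7: now compute (6/7).
Pull out 2: since 7 ≡ 7 (mod 8), (2/7) = +1.
Reciprocity: 3 ≡ 3 and 7 ≡ 3 (mod 4), so (3/7) = −(7/3).
Reduce top mod 3: now compute (1/3).
Reached (1/3) = 1. Collecting the sign flips along the way, the symbol is -1.

-1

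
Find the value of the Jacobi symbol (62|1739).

-1

Pull out 2: since 1739 ≡ 3 (mod 8), (2/1739) = -1.
Reciprocity: 31 ≡ 3 and 1739 ≡ 3 (mod 4), so (31/1739) = −(1739/31).
Reduce top mod 31: now compute (3/31).
Reciprocity: 3 ≡ 3 and 31 ≡ 3 (mod 4), so (3/31) = −(31/3).
Reduce top mod 3: now compute (1/3).
Reached (1/3) = 1. Collecting the sign flips along the way, the symbol is -1.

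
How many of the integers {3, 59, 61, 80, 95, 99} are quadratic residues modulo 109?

3

(3/109) = +1 → QR.
(59/109) = -1 → non-residue.
(61/109) = +1 → QR.
(80/109) = +1 → QR.
(95/109) = -1 → non-residue.
(99/109) = -1 → non-residue.
Total quadratic residues among the 6: 3.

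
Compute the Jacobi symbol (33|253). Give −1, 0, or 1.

Reciprocity: 33 ≡ 1 and 253 ≡ 1 (mod 4), so (33/253) = +(253/33).
Reduce top mod 33: now compute (22/33).
Pull out 2: since 33 ≡ 1 (mod 8), (2/33) = +1.
Reciprocity: 11 ≡ 3 and 33 ≡ 1 (mod 4), so (11/33) = +(33/11).
Reduce top mod 11: now compute (0/11).
Top reduces to 0: gcd > 1, so the symbol is 0.

0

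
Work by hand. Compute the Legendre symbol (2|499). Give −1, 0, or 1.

-1

Euler's criterion: (2/499) ≡ 2^249 (mod 499).
2^2 ≡ 4 (mod 499)
2^4 ≡ 16 (mod 499)
2^8 ≡ 256 (mod 499)
2^16 ≡ 167 (mod 499)
2^32 ≡ 444 (mod 499)
2^64 ≡ 31 (mod 499)
2^128 ≡ 462 (mod 499)
2^249 = 2^(128+64+32+16+8+1) ≡ 498 (mod 499).
Result is 498 ≡ −1, so (2/499) = −1.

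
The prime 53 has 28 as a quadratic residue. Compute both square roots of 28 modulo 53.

53 ≡ 1 (mod 4), so we find a root by search.
Trying successive values, 9² = 81 ≡ 28 (mod 53). The other root is 53 − 9 = 44.

9, 44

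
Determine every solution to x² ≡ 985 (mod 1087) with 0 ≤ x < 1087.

Since 1087 ≡ 3 (mod 4), a square root of 985 is 985^((1087+1)/4) = 985^272 mod 1087.
Repeated squaring: 985^2≡621, 985^4≡843, 985^8≡838, 985^16≡42, 985^32≡677, 985^64≡702, 985^128≡393, 985^256≡95 (mod 1087).
985^272 = 985^(256+16) ≡ 729 (mod 1087).
Check: 729² = 531441 ≡ 985 (mod 1087). The two roots are 358 and 729.

358, 729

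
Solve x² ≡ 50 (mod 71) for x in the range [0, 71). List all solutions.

Since 71 ≡ 3 (mod 4), a square root of 50 is 50^((71+1)/4) = 50^18 mod 71.
Repeated squaring: 50^2≡15, 50^4≡12, 50^8≡2, 50^16≡4 (mod 71).
50^18 = 50^(16+2) ≡ 60 (mod 71).
Check: 60² = 3600 ≡ 50 (mod 71). The two roots are 11 and 60.

11, 60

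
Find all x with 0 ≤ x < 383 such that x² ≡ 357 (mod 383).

Since 383 ≡ 3 (mod 4), a square root of 357 is 357^((383+1)/4) = 357^96 mod 383.
Repeated squaring: 357^2≡293, 357^4≡57, 357^8≡185, 357^16≡138, 357^32≡277, 357^64≡129 (mod 383).
357^96 = 357^(64+32) ≡ 114 (mod 383).
Check: 114² = 12996 ≡ 357 (mod 383). The two roots are 114 and 269.

114, 269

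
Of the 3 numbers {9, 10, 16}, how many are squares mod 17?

(9/17) = +1 → QR.
(10/17) = -1 → non-residue.
(16/17) = +1 → QR.
Total quadratic residues among the 3: 2.

2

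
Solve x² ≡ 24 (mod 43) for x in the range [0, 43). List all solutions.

Since 43 ≡ 3 (mod 4), a square root of 24 is 24^((43+1)/4) = 24^11 mod 43.
Repeated squaring: 24^2≡17, 24^4≡31, 24^8≡15 (mod 43).
24^11 = 24^(8+2+1) ≡ 14 (mod 43).
Check: 14² = 196 ≡ 24 (mod 43). The two roots are 14 and 29.

14, 29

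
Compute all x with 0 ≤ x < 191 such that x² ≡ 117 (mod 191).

58, 133

Since 191 ≡ 3 (mod 4), a square root of 117 is 117^((191+1)/4) = 117^48 mod 191.
Repeated squaring: 117^2≡128, 117^4≡149, 117^8≡45, 117^16≡115, 117^32≡46 (mod 191).
117^48 = 117^(32+16) ≡ 133 (mod 191).
Check: 133² = 17689 ≡ 117 (mod 191). The two roots are 58 and 133.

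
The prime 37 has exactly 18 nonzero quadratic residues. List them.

Square k = 1,…,18 (k and 37−k give the same square):
1²=1, 2²=4, 3²=9, 4²=16, 5²=25, 6²=36, 7²≡12, 8²≡27, 9²≡7, 10²≡26, 11²≡10, 12²≡33, 13²≡21, 14²≡11, 15²≡3, 16²≡34, 17²≡30, 18²≡28 (mod 37).
So the quadratic residues mod 37 are {1, 3, 4, 7, 9, 10, 11, 12, 16, 21, 25, 26, 27, 28, 30, 33, 34, 36}.

1, 3, 4, 7, 9, 10, 11, 12, 16, 21, 25, 26, 27, 28, 30, 33, 34, 36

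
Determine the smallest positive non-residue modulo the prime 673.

(2/673) = +1, so 2 is a residue.
(3/673) = +1, so 3 is a residue.
(4/673) = +1, so 4 is a residue.
(5/673) = −1, so 5 is the smallest positive non-residue mod 673.

5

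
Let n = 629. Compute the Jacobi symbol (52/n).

Pull out 2^2: since 629 ≡ 5 (mod 8), (2/629) = -1, so (2/629)^2 = +1.
Reciprocity: 13 ≡ 1 and 629 ≡ 1 (mod 4), so (13/629) = +(629/13).
Reduce top mod 13: now compute (5/13).
Reciprocity: 5 ≡ 1 and 13 ≡ 1 (mod 4), so (5/13) = +(13/5).
Reduce top mod 5: now compute (3/5).
Reciprocity: 3 ≡ 3 and 5 ≡ 1 (mod 4), so (3/5) = +(5/3).
Reduce top mod 3: now compute (2/3).
Pull out 2: since 3 ≡ 3 (mod 8), (2/3) = -1.
Reached (1/3) = 1. Collecting the sign flips along the way, the symbol is -1.

-1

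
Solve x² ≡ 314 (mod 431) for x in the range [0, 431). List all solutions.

68, 363

Since 431 ≡ 3 (mod 4), a square root of 314 is 314^((431+1)/4) = 314^108 mod 431.
Repeated squaring: 314^2≡328, 314^4≡265, 314^8≡403, 314^16≡353, 314^32≡50, 314^64≡345 (mod 431).
314^108 = 314^(64+32+8+4) ≡ 363 (mod 431).
Check: 363² = 131769 ≡ 314 (mod 431). The two roots are 68 and 363.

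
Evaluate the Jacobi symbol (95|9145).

Reciprocity: 95 ≡ 3 and 9145 ≡ 1 (mod 4), so (95/9145) = +(9145/95).
Reduce top mod 95: now compute (25/95).
Reciprocity: 25 ≡ 1 and 95 ≡ 3 (mod 4), so (25/95) = +(95/25).
Reduce top mod 25: now compute (20/25).
Pull out 2^2: since 25 ≡ 1 (mod 8), (2/25) = +1, so (2/25)^2 = +1.
Reciprocity: 5 ≡ 1 and 25 ≡ 1 (mod 4), so (5/25) = +(25/5).
Reduce top mod 5: now compute (0/5).
Top reduces to 0: gcd > 1, so the symbol is 0.

0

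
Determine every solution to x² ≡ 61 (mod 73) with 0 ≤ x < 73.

73 ≡ 1 (mod 4), so we find a root by search.
Trying successive values, 34² = 1156 ≡ 61 (mod 73). The other root is 73 − 34 = 39.

34, 39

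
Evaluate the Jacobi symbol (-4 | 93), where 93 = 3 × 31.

First reduce: -4 ≡ 89 (mod 93).
Reciprocity: 89 ≡ 1 and 93 ≡ 1 (mod 4), so (89/93) = +(93/89).
Reduce top mod 89: now compute (4/89).
Pull out 2^2: since 89 ≡ 1 (mod 8), (2/89) = +1, so (2/89)^2 = +1.
Reached (1/89) = 1. Collecting the sign flips along the way, the symbol is +1.

1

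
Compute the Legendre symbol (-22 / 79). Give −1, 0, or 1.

Euler's criterion: (-22/79) ≡ 57^39 (mod 79).
57^2 ≡ 10 (mod 79)
57^4 ≡ 21 (mod 79)
57^8 ≡ 46 (mod 79)
57^16 ≡ 62 (mod 79)
57^32 ≡ 52 (mod 79)
57^39 = 57^(32+4+2+1) ≡ 78 (mod 79).
Result is 78 ≡ −1, so (-22/79) = −1.

-1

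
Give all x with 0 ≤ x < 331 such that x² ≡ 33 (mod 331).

73, 258

Since 331 ≡ 3 (mod 4), a square root of 33 is 33^((331+1)/4) = 33^83 mod 331.
Repeated squaring: 33^2≡96, 33^4≡279, 33^8≡56, 33^16≡157, 33^32≡155, 33^64≡193 (mod 331).
33^83 = 33^(64+16+2+1) ≡ 258 (mod 331).
Check: 258² = 66564 ≡ 33 (mod 331). The two roots are 73 and 258.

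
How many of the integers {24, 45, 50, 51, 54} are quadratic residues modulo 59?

(24/59) = -1 → non-residue.
(45/59) = +1 → QR.
(50/59) = -1 → non-residue.
(51/59) = +1 → QR.
(54/59) = -1 → non-residue.
Total quadratic residues among the 5: 2.

2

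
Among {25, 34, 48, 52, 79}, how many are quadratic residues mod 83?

2

(25/83) = +1 → QR.
(34/83) = -1 → non-residue.
(48/83) = +1 → QR.
(52/83) = -1 → non-residue.
(79/83) = -1 → non-residue.
Total quadratic residues among the 5: 2.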